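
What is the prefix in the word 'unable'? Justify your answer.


The word 'unable' = 'un' (prefix) + 'able' (root). The prefix is 'un'.

un


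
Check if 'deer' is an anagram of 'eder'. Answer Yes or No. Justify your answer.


Sorted letters of 'deer': 'deer'
Sorted letters of 'eder': 'deer'
They match.

Yes


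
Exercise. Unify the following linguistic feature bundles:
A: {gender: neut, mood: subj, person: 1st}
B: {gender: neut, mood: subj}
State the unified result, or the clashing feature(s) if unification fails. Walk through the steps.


Compare features:
gender: A=neut vs B=neut -> unified: neut
mood: A=subj vs B=subj -> unified: subj
person: A=1st vs B=_ -> unified: 1st
No clashes found.

Unified: {gender: neut, mood: subj, person: 1st}


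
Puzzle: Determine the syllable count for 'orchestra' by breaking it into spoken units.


Break 'orchestra' into syllables: or-ches-tra -> or | ches | tra = 3 syllables

3 syllables


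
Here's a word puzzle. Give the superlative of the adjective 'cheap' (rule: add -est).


Apply superlative formation (add -est): 'cheap' -> 'cheapest'.

cheapest


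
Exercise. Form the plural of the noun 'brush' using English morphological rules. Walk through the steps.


Apply rule: Add -es (sibilant/fricative ending). 'brush' becomes 'brushes'.

brushes


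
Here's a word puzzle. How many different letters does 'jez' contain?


Unique letters in 'jez': {e, j, z} = 3 distinct letters.

3


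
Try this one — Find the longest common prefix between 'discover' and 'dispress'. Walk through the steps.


Compare from the start: 3 characters match: 'dis'. Mismatch at position 4: 'c' vs 'p'.

dis


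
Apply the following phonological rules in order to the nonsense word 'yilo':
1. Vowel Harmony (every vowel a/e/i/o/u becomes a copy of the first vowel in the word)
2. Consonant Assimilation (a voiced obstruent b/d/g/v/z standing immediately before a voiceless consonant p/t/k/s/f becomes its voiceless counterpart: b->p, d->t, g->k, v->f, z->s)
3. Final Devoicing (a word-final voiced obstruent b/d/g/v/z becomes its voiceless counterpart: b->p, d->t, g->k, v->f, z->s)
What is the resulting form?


Starting form: 'yilo'
Rule 1: Vowel Harmony: all vowels become 'i' (matching first vowel). 'yilo' -> 'yili'
Rule 2: Consonant Assimilation: no voiced obstruent (b/d/g/v/z) stands immediately before a voiceless consonant (p/t/k/s/f). No change.
Rule 3: Final Devoicing: the word ends in the vowel 'i', not a consonant. No change.
Final form: 'yili'

yili


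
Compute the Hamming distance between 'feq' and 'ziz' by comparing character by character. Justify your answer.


Alignment:
Position 1: 'f' vs 'z' = DIFFER
Position 2: 'e' vs 'i' = DIFFER
Position 3: 'q' vs 'z' = DIFFER
Total differences: 3

3


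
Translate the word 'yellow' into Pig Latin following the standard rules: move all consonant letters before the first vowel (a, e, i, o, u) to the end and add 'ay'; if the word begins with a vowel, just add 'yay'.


'yellow': move consonant cluster 'y' to end and add 'ay': 'ellowyay'.

ellowyay


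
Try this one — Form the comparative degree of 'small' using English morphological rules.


Apply comparative formation (add -er): 'small' -> 'smaller'.

smaller


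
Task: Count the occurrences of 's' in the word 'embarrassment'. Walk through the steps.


Letter 's' in 'embarrassment': found at position(s) 8, 9 = 2 occurrence(s).

2


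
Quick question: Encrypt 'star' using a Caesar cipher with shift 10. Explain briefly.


Shift each letter by 10: s -> c, t -> d, a -> k, r -> b. Result: 'cdkb'.

cdkb


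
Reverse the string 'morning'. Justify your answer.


Reverse 'morning' character by character: 'gninrom'.

gninrom


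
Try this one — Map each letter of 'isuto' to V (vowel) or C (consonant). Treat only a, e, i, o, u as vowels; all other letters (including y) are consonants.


Letter mapping: i = V, s = C, u = V, t = C, o = V.

VCVCV


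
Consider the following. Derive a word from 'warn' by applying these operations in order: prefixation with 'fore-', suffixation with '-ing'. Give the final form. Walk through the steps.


Step 1: Add prefix 'fore-' to 'warn' = 'forewarn'
Step 2: Add suffix '-ing' to 'forewarn' = 'forewarning'

forewarning


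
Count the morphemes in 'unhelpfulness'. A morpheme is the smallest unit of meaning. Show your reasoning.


Decomposition: un- (prefix) + help (root) + -ful (suffix) + -ness (suffix) = 4 morpheme(s)

4 morphemes


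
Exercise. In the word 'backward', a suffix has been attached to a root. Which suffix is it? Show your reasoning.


The word 'backward' = 'back' (root) + '-ward' (suffix). The suffix is '-ward'.

ward


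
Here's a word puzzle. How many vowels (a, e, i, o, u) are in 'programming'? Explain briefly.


Vowels in 'programming': o, a, i = 3 vowels.

3


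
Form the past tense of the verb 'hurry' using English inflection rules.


Apply rule: Change -y to -ied. 'hurry' becomes 'hurried'.

hurried


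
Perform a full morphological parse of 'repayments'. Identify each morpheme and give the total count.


Step 1: Identify prefix: 're' (meaning: again)
Step 2: Identify root: 'pay'
Step 3: Identify suffix(es): 'ment, s'
Decomposition: re- (prefix: again) + pay (root) + -ment (suffix: action/result) + -s (plural)
Total morphemes: 4

4 morphemes (re- (prefix: again) + pay (root) + -ment (suffix: action/result) + -s (plural))


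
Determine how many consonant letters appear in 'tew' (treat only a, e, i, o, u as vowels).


Consonants in 'tew': t, w = 2 consonants.

2


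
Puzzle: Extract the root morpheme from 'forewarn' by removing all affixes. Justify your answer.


Remove prefix 'fore' from 'forewarn' to get root 'warn'.

warn


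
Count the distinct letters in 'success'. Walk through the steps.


Unique letters in 'success': {c, e, s, u} = 4 distinct letters.

4


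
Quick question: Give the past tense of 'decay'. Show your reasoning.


Apply rule: Add -ed. 'decay' becomes 'decayed'.

decayed


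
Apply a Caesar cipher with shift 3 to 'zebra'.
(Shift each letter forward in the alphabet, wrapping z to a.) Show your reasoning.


Shift each letter by 3: z -> c, e -> h, b -> e, r -> u, a -> d. Result: 'cheud'.

cheud


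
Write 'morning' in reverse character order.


Reverse 'morning' character by character: 'gninrom'.

gninrom


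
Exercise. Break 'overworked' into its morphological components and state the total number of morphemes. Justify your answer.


Step 1: Identify prefix: 'over' (meaning: excessively)
Step 2: Identify root: 'work'
Step 3: Identify suffix(es): 'ed'
Decomposition: over- (prefix: excessively) + work (root) + -ed (suffix: past)
Total morphemes: 3

3 morphemes (over- (prefix: excessively) + work (root) + -ed (suffix: past))


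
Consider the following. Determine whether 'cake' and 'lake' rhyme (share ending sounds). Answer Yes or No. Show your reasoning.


Rime (stressed vowel + following sounds) of 'cake': -ake = /eɪk/
Rime of 'lake': -ake = /eɪk/
/eɪk/ and /eɪk/ are the same ending sound, so the words rhyme.

Yes


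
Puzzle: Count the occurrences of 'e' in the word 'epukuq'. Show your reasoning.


Letter 'e' in 'epukuq': found at position(s) 1 = 1 occurrence(s).

1


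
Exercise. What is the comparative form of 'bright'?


Apply comparative formation (add -er): 'bright' -> 'brighter'.

brighter


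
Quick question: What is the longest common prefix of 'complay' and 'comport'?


Compare from the start: 4 characters match: 'comp'. Mismatch at position 5: 'l' vs 'o'.

comp


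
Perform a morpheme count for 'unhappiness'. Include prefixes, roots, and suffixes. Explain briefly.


Decomposition: un- (prefix) + happy (root) + -ness (suffix) = 3 morpheme(s)

3 morphemes


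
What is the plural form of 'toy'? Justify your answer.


Apply rule: Add -s. 'toy' becomes 'toys'.

toys


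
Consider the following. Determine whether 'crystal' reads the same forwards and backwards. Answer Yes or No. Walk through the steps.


Forward: 'crystal'
Reversed: 'latsyrc'
They differ.

No


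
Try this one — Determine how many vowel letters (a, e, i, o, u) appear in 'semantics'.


Vowels in 'semantics': e, a, i = 3 vowels.

3


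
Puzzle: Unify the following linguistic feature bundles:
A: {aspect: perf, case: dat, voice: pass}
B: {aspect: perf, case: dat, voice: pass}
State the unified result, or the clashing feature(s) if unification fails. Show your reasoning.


Compare features:
aspect: A=perf vs B=perf -> unified: perf
case: A=dat vs B=dat -> unified: dat
voice: A=pass vs B=pass -> unified: pass
No clashes found.

Unified: {aspect: perf, case: dat, voice: pass}


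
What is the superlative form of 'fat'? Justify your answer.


Apply superlative formation (double final consonant, add -est): 'fat' -> 'fattest'.

fattest


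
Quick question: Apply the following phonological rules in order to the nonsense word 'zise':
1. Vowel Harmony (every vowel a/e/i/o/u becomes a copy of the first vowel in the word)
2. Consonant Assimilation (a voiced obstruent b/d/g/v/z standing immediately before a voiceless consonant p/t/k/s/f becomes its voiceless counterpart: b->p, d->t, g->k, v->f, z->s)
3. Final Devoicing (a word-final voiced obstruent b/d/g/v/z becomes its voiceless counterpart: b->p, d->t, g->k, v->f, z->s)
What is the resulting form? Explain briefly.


Starting form: 'zise'
Rule 1: Vowel Harmony: all vowels become 'i' (matching first vowel). 'zise' -> 'zisi'
Rule 2: Consonant Assimilation: no voiced obstruent (b/d/g/v/z) stands immediately before a voiceless consonant (p/t/k/s/f). No change.
Rule 3: Final Devoicing: the word ends in the vowel 'i', not a consonant. No change.
Final form: 'zisi'

zisi


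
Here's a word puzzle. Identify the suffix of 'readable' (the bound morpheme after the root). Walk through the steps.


The word 'readable' = 'read' (root) + '-able' (suffix). The suffix is '-able'.

able


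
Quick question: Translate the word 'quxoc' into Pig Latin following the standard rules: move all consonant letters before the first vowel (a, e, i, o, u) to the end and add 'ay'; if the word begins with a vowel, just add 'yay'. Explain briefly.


'quxoc': move consonant cluster 'q' to end and add 'ay': 'uxocqay'.

uxocqay


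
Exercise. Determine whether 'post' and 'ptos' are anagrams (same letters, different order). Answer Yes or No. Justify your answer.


Sorted letters of 'post': 'opst'
Sorted letters of 'ptos': 'opst'
They match.

Yes


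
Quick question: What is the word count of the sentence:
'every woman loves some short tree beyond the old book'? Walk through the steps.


Split into words: every | woman | loves | some | short | tree | beyond | the | old | book = 10 words.

10


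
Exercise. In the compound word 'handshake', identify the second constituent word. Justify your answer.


Split 'handshake' into 'hand' + 'shake'. The second part is 'shake'.

shake


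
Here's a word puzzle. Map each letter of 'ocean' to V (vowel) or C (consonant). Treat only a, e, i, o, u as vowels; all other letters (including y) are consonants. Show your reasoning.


Letter mapping: o = V, c = C, e = V, a = V, n = C.

VCVVC


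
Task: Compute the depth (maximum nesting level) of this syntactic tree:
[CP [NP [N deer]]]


Count bracket nesting levels:
'[' at pos 0: depth = 1
'[' at pos 4: depth = 2
'[' at pos 8: depth = 3
Maximum depth reached: 3

3


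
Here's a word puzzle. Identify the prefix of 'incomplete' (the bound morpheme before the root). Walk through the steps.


The word 'incomplete' = 'in' (prefix) + 'complete' (root). The prefix is 'in'.

in


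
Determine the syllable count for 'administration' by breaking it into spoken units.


Break 'administration' into syllables: ad-min-is-tra-tion -> ad | min | is | tra | tion = 5 syllables

5 syllables


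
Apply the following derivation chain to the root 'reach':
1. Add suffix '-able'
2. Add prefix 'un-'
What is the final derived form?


Step 1: Add suffix '-able' to 'reach' = 'reachable'
Step 2: Add prefix 'un-' to 'reachable' = 'unreachable'

unreachable


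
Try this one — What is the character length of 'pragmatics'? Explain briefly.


Spell out 'pragmatics' and number each letter: p(1), r(2), a(3), g(4), m(5), a(6), t(7), i(8), c(9), s(10). Total: 10 letters.

10


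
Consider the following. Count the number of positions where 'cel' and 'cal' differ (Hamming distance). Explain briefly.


Alignment:
Position 1: 'c' vs 'c' = match
Position 2: 'e' vs 'a' = DIFFER
Position 3: 'l' vs 'l' = match
Total differences: 1

1


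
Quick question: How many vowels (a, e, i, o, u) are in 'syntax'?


Vowels in 'syntax': a = 1 vowels.

1


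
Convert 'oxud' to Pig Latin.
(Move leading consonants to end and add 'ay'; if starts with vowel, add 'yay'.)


'oxud' starts with a vowel, so add 'yay': 'oxudyay'.

oxudyay


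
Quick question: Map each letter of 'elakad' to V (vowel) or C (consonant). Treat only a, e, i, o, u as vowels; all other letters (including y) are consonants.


Letter mapping: e = V, l = C, a = V, k = C, a = V, d = C.

VCVCVC


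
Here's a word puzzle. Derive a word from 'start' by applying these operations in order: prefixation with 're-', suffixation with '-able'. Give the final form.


Step 1: Add prefix 're-' to 'start' = 'restart'
Step 2: Add suffix '-able' to 'restart' = 'restartable'

restartable


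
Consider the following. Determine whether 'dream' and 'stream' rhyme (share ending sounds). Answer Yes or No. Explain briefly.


Rime (stressed vowel + following sounds) of 'dream': -eam = /iːm/
Rime of 'stream': -eam = /iːm/
/iːm/ and /iːm/ are the same ending sound, so the words rhyme.

Yes


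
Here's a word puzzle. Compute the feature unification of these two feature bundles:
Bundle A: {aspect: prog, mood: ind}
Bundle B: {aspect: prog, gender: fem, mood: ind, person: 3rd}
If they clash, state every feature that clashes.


Compare features:
aspect: A=prog vs B=prog -> unified: prog
gender: A=_ vs B=fem -> unified: fem
mood: A=ind vs B=ind -> unified: ind
person: A=_ vs B=3rd -> unified: 3rd
No clashes found.

Unified: {aspect: prog, gender: fem, mood: ind, person: 3rd}


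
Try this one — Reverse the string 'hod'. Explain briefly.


Reverse 'hod' character by character: 'doh'.

doh


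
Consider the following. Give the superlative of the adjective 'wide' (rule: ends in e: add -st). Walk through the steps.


Apply superlative formation (ends in e: add -st): 'wide' -> 'widest'.

widest


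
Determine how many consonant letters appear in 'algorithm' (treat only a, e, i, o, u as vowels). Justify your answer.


Consonants in 'algorithm': l, g, r, t, h, m = 6 consonants.

6


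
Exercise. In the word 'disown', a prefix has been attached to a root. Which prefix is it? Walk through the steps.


The word 'disown' = 'dis' (prefix) + 'own' (root). The prefix is 'dis'.

dis


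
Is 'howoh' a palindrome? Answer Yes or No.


Forward: 'howoh'
Reversed: 'howoh'
They are identical.

Yes


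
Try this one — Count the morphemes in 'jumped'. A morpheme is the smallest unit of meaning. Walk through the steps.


Decomposition: jump (root) + -ed (suffix) = 2 morpheme(s)

2 morphemes


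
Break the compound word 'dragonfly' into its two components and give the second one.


Split 'dragonfly' into 'dragon' + 'fly'. The second part is 'fly'.

fly


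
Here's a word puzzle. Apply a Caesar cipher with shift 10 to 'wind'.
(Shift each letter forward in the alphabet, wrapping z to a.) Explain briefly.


Shift each letter by 10: w -> g, i -> s, n -> x, d -> n. Result: 'gsxn'.

gsxn


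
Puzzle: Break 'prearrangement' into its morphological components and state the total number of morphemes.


Step 1: Identify prefix: 'pre' (meaning: before)
Step 2: Identify root: 'arrange'
Step 3: Identify suffix(es): 'ment'
Decomposition: pre- (prefix: before) + arrange (root) + -ment (suffix: action/result)
Total morphemes: 3

3 morphemes (pre- (prefix: before) + arrange (root) + -ment (suffix: action/result))


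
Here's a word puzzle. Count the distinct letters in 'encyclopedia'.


Unique letters in 'encyclopedia': {a, c, d, e, i, l, n, o, p, y} = 10 distinct letters.

10


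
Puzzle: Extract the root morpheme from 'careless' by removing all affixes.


Remove suffix '-less' from 'careless' to get root 'care'.

care


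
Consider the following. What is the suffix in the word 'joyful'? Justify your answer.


The word 'joyful' = 'joy' (root) + '-ful' (suffix). The suffix is '-ful'.

ful


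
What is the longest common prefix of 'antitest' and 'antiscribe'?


Compare from the start: 4 characters match: 'anti'. Mismatch at position 5: 't' vs 's'.

anti


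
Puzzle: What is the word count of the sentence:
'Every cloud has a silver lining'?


Split into words: Every | cloud | has | a | silver | lining = 6 words.

6


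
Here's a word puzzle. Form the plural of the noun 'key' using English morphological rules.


Apply rule: Add -s. 'key' becomes 'keys'.

keys


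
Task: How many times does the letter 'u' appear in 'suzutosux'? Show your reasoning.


Letter 'u' in 'suzutosux': found at position(s) 2, 4, 8 = 3 occurrence(s).

3


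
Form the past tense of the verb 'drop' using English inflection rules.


Apply rule: Double final consonant and add -ed. 'drop' becomes 'dropped'.

dropped


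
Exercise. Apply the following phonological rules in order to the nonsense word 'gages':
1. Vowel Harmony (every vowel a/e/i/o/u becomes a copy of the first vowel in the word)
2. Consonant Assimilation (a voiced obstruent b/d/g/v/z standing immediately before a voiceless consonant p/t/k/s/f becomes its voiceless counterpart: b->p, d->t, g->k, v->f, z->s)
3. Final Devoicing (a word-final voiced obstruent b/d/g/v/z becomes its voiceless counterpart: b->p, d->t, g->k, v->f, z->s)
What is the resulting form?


Starting form: 'gages'
Rule 1: Vowel Harmony: all vowels become 'a' (matching first vowel). 'gages' -> 'gagas'
Rule 2: Consonant Assimilation: no voiced obstruent (b/d/g/v/z) stands immediately before a voiceless consonant (p/t/k/s/f). No change.
Rule 3: Final Devoicing: final consonant 's' is not one of the voiced obstruents b/d/g/v/z. No change.
Final form: 'gagas'

gagas


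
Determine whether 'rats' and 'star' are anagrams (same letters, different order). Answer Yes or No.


Sorted letters of 'rats': 'arst'
Sorted letters of 'star': 'arst'
They match.

Yes


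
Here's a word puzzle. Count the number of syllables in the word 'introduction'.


Break 'introduction' into syllables: in-tro-duc-tion -> in | tro | duc | tion = 4 syllables

4 syllables


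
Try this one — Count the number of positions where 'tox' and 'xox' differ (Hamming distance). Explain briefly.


Alignment:
Position 1: 't' vs 'x' = DIFFER
Position 2: 'o' vs 'o' = match
Position 3: 'x' vs 'x' = match
Total differences: 1

1


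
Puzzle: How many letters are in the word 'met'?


Spell out 'met' and number each letter: m(1), e(2), t(3). Total: 3 letters.

3


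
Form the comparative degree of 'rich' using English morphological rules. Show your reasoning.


Apply comparative formation (add -er): 'rich' -> 'richer'.

richer


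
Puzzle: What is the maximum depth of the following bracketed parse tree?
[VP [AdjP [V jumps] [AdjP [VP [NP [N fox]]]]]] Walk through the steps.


Count bracket nesting levels:
'[' at pos 0: depth = 1
'[' at pos 4: depth = 2
'[' at pos 10: depth = 3
'[' at pos 20: depth = 3
'[' at pos 26: depth = 4
'[' at pos 30: depth = 5
'[' at pos 34: depth = 6
Maximum depth reached: 6

6


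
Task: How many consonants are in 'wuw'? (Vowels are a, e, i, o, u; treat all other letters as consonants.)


Consonants in 'wuw': w, w = 2 consonants.

2


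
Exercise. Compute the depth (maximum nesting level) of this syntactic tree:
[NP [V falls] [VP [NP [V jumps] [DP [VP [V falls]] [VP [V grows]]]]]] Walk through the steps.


Count bracket nesting levels:
'[' at pos 0: depth = 1
'[' at pos 4: depth = 2
'[' at pos 14: depth = 2
'[' at pos 18: depth = 3
'[' at pos 22: depth = 4
'[' at pos 32: depth = 4
'[' at pos 36: depth = 5
'[' at pos 40: depth = 6
'[' at pos 51: depth = 5
'[' at pos 55: depth = 6
Maximum depth reached: 6

6


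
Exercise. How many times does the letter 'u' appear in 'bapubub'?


Letter 'u' in 'bapubub': found at position(s) 4, 6 = 2 occurrence(s).

2


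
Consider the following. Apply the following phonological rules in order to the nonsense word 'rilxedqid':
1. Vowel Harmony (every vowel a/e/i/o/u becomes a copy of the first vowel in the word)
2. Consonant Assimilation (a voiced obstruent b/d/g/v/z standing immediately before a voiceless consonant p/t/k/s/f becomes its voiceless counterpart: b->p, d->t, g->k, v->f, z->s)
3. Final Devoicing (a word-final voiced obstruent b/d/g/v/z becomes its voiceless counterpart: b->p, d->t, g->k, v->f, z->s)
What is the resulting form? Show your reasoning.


Starting form: 'rilxedqid'
Rule 1: Vowel Harmony: all vowels become 'i' (matching first vowel). 'rilxedqid' -> 'rilxidqid'
Rule 2: Consonant Assimilation: no voiced obstruent (b/d/g/v/z) stands immediately before a voiceless consonant (p/t/k/s/f). No change.
Rule 3: Final Devoicing: word-final voiced obstruent 'd' becomes voiceless 't'. 'rilxidqid' -> 'rilxidqit'
Final form: 'rilxidqit'

rilxidqit


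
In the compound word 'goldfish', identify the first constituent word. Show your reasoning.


Split 'goldfish' into 'gold' + 'fish'. The first part is 'gold'.

gold


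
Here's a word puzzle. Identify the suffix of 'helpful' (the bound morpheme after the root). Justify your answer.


The word 'helpful' = 'help' (root) + '-ful' (suffix). The suffix is '-ful'.

ful


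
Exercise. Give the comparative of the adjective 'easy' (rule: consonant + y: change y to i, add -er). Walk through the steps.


Apply comparative formation (consonant + y: change y to i, add -er): 'easy' -> 'easier'.

easier


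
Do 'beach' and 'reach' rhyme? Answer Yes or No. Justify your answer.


Rime (stressed vowel + following sounds) of 'beach': -each = /iːtʃ/
Rime of 'reach': -each = /iːtʃ/
/iːtʃ/ and /iːtʃ/ are the same ending sound, so the words rhyme.

Yes


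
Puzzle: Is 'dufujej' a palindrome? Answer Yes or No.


Forward: 'dufujej'
Reversed: 'jejufud'
They differ.

No


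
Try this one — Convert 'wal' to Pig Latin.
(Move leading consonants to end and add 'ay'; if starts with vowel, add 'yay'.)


'wal': move consonant cluster 'w' to end and add 'ay': 'alway'.

alway


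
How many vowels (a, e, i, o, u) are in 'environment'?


Vowels in 'environment': e, i, o, e = 4 vowels.

4


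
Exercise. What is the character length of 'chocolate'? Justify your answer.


Spell out 'chocolate' and number each letter: c(1), h(2), o(3), c(4), o(5), l(6), a(7), t(8), e(9). Total: 9 letters.

9


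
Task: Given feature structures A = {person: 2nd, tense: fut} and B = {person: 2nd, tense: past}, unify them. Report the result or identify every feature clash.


Compare features:
person: A=2nd vs B=2nd -> unified: 2nd
tense: A=fut vs B=past -> CLASH
Clash detected on feature 'tense' (fut vs past); unification fails.

CLASH on 'tense' (fut vs past)


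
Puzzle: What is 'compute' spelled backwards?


Reverse 'compute' character by character: 'etupmoc'.

etupmoc


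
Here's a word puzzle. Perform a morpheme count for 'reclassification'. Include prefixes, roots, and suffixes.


Decomposition: re- (prefix) + class (root) + -ify (suffix) + -ation (suffix) = 4 morpheme(s)

4 morphemes


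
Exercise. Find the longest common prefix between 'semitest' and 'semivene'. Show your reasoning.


Compare from the start: 4 characters match: 'semi'. Mismatch at position 5: 't' vs 'v'.

semi


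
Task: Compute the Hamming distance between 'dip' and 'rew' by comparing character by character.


Alignment:
Position 1: 'd' vs 'r' = DIFFER
Position 2: 'i' vs 'e' = DIFFER
Position 3: 'p' vs 'w' = DIFFER
Total differences: 3

3


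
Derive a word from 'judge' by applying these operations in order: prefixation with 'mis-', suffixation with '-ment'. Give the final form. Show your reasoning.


Step 1: Add prefix 'mis-' to 'judge' = 'misjudge'
Step 2: Add suffix '-ment' to 'misjudge' = 'misjudgment'

misjudgment


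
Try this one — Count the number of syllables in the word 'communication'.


Break 'communication' into syllables: com-mu-ni-ca-tion -> com | mu | ni | ca | tion = 5 syllables

5 syllables


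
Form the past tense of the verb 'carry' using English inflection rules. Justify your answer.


Apply rule: Change -y to -ied. 'carry' becomes 'carried'.

carried


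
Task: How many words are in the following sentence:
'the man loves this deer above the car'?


Split into words: the | man | loves | this | deer | above | the | car = 8 words.

8


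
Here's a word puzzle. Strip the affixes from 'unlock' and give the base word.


Remove prefix 'un' from 'unlock' to get root 'lock'.

lock


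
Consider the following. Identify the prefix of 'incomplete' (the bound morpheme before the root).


The word 'incomplete' = 'in' (prefix) + 'complete' (root). The prefix is 'in'.

in


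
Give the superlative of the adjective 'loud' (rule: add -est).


Apply superlative formation (add -est): 'loud' -> 'loudest'.

loudest


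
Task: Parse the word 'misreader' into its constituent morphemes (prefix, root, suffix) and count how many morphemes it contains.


Step 1: Identify prefix: 'mis' (meaning: wrongly)
Step 2: Identify root: 'read'
Step 3: Identify suffix(es): 'er'
Decomposition: mis- (prefix: wrongly) + read (root) + -er (suffix: one who)
Total morphemes: 3

3 morphemes (mis- (prefix: wrongly) + read (root) + -er (suffix: one who))


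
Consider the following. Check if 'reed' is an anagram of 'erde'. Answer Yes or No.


Sorted letters of 'reed': 'deer'
Sorted letters of 'erde': 'deer'
They match.

Yes


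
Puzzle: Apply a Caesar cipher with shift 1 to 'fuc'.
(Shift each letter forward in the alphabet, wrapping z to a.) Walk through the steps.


Shift each letter by 1: f -> g, u -> v, c -> d. Result: 'gvd'.

gvd


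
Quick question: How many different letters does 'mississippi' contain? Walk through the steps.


Unique letters in 'mississippi': {i, m, p, s} = 4 distinct letters.

4


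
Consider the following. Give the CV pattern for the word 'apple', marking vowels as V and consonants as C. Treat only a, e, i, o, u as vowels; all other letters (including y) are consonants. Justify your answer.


Letter mapping: a = V, p = C, p = C, l = C, e = V.

VCCCV


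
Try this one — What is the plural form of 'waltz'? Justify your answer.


Apply rule: Add -es (sibilant/fricative ending). 'waltz' becomes 'waltzes'.

waltzes


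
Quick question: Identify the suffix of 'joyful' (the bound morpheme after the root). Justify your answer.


The word 'joyful' = 'joy' (root) + '-ful' (suffix). The suffix is '-ful'.

ful


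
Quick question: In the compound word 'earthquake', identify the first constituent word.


Split 'earthquake' into 'earth' + 'quake'. The first part is 'earth'.

earth


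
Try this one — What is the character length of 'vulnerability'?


Spell out 'vulnerability' and number each letter: v(1), u(2), l(3), n(4), e(5), r(6), a(7), b(8), i(9), l(10), i(11), t(12), y(13). Total: 13 letters.

13


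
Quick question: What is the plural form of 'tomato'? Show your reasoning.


Apply rule: Add -es (consonant + o). 'tomato' becomes 'tomatoes'.

tomatoes


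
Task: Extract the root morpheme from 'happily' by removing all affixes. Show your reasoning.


Remove suffix '-ly' from 'happily' to get root 'happy'.

happy


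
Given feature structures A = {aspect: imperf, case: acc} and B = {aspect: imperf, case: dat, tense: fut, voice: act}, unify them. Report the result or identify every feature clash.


Compare features:
aspect: A=imperf vs B=imperf -> unified: imperf
case: A=acc vs B=dat -> CLASH
tense: A=_ vs B=fut -> unified: fut
voice: A=_ vs B=act -> unified: act
Clash detected on feature 'case' (acc vs dat); unification fails.

CLASH on 'case' (acc vs dat)


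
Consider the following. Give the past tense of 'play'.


Apply rule: Add -ed. 'play' becomes 'played'.

played


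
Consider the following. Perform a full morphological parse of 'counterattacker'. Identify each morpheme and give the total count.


Step 1: Identify prefix: 'counter' (meaning: against)
Step 2: Identify root: 'attack'
Step 3: Identify suffix(es): 'er'
Decomposition: counter- (prefix: against) + attack (root) + -er (suffix: one who)
Total morphemes: 3

3 morphemes (counter- (prefix: against) + attack (root) + -er (suffix: one who))


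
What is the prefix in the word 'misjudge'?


The word 'misjudge' = 'mis' (prefix) + 'judge' (root). The prefix is 'mis'.

mis


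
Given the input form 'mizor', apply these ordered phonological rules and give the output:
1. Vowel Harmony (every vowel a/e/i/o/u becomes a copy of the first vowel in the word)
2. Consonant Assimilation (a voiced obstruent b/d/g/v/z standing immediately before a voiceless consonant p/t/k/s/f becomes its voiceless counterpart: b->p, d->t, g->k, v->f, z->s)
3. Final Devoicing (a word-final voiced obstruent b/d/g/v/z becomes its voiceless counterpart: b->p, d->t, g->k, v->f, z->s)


Starting form: 'mizor'
Rule 1: Vowel Harmony: all vowels become 'i' (matching first vowel). 'mizor' -> 'mizir'
Rule 2: Consonant Assimilation: no voiced obstruent (b/d/g/v/z) stands immediately before a voiceless consonant (p/t/k/s/f). No change.
Rule 3: Final Devoicing: final consonant 'r' is not one of the voiced obstruents b/d/g/v/z. No change.
Final form: 'mizir'

mizir


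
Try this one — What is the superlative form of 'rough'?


Apply superlative formation (add -est): 'rough' -> 'roughest'.

roughest


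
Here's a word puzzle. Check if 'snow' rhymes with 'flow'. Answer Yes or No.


Rime (stressed vowel + following sounds) of 'snow': -ow = /oʊ/
Rime of 'flow': -ow = /oʊ/
/oʊ/ and /oʊ/ are the same ending sound, so the words rhyme.

Yes


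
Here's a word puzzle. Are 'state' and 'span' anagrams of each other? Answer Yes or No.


Sorted letters of 'state': 'aestt'
Sorted letters of 'span': 'anps'
They do not match.

No


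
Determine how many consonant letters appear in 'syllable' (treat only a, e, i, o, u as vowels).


Consonants in 'syllable': s, y, l, l, b, l = 6 consonants.

6


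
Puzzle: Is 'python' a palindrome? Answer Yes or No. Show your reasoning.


Forward: 'python'
Reversed: 'nohtyp'
They differ.

No


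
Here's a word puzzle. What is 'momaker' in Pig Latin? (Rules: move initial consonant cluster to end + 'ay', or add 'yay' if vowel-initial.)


'momaker': move consonant cluster 'm' to end and add 'ay': 'omakermay'.

omakermay


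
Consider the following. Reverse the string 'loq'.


Reverse 'loq' character by character: 'qol'.

qol


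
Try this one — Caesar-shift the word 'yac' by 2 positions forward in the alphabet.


Shift each letter by 2: y -> a, a -> c, c -> e. Result: 'ace'.

ace


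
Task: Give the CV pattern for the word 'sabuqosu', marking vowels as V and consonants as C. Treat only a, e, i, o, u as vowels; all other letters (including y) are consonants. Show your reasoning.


Letter mapping: s = C, a = V, b = C, u = V, q = C, o = V, s = C, u = V.

CVCVCVCV


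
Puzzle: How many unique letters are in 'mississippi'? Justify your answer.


Unique letters in 'mississippi': {i, m, p, s} = 4 distinct letters.

4


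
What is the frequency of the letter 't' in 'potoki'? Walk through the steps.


Letter 't' in 'potoki': found at position(s) 3 = 1 occurrence(s).

1


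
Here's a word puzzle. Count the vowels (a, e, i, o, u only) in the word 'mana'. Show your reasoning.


Vowels in 'mana': a, a = 2 vowels.

2


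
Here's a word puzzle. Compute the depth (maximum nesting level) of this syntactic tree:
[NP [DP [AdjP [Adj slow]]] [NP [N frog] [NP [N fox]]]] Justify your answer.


Count bracket nesting levels:
'[' at pos 0: depth = 1
'[' at pos 4: depth = 2
'[' at pos 8: depth = 3
'[' at pos 14: depth = 4
'[' at pos 27: depth = 2
'[' at pos 31: depth = 3
'[' at pos 40: depth = 3
'[' at pos 44: depth = 4
Maximum depth reached: 4

4


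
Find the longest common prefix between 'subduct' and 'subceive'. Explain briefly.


Compare from the start: 3 characters match: 'sub'. Mismatch at position 4: 'd' vs 'c'.

sub


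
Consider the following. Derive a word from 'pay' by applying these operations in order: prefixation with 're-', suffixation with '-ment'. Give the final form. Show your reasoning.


Step 1: Add prefix 're-' to 'pay' = 'repay'
Step 2: Add suffix '-ment' to 'repay' = 'repayment'

repayment


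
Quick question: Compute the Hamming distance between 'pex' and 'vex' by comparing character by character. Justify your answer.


Alignment:
Position 1: 'p' vs 'v' = DIFFER
Position 2: 'e' vs 'e' = match
Position 3: 'x' vs 'x' = match
Total differences: 1

1


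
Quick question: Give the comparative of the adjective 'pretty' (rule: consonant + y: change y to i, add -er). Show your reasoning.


Apply comparative formation (consonant + y: change y to i, add -er): 'pretty' -> 'prettier'.

prettier


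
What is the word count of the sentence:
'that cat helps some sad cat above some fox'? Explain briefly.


Split into words: that | cat | helps | some | sad | cat | above | some | fox = 9 words.

9


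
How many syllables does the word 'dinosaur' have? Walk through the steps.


Break 'dinosaur' into syllables: di-no-saur -> di | no | saur = 3 syllables

3 syllables


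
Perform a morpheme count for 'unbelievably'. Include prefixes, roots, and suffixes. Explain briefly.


Decomposition: un- (prefix) + believe (root) + -able (suffix) + -ly (suffix) = 4 morpheme(s)

4 morphemes


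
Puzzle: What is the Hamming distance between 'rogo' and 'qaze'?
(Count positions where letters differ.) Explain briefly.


Alignment:
Position 1: 'r' vs 'q' = DIFFER
Position 2: 'o' vs 'a' = DIFFER
Position 3: 'g' vs 'z' = DIFFER
Position 4: 'o' vs 'e' = DIFFER
Total differences: 4

4


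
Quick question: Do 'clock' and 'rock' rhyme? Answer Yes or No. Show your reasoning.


Rime (stressed vowel + following sounds) of 'clock': -ock = /ɒk/
Rime of 'rock': -ock = /ɒk/
/ɒk/ and /ɒk/ are the same ending sound, so the words rhyme.

Yes


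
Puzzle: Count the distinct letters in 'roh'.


Unique letters in 'roh': {h, o, r} = 3 distinct letters.

3


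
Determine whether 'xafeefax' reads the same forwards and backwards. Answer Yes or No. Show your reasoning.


Forward: 'xafeefax'
Reversed: 'xafeefax'
They are identical.

Yes


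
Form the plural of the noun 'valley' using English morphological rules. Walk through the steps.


Apply rule: Add -s. 'valley' becomes 'valleys'.

valleys


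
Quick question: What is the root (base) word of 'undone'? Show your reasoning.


Remove prefix 'un' from 'undone' to get root 'done'.

done


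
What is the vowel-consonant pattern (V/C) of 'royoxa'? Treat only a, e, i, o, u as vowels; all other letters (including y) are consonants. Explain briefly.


Letter mapping: r = C, o = V, y = C, o = V, x = C, a = V.

CVCVCV


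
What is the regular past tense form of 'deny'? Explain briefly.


Apply rule: Change -y to -ied. 'deny' becomes 'denied'.

denied


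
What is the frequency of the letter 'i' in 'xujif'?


Letter 'i' in 'xujif': found at position(s) 4 = 1 occurrence(s).

1


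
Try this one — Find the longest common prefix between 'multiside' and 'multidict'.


Compare from the start: 5 characters match: 'multi'. Mismatch at position 6: 's' vs 'd'.

multi


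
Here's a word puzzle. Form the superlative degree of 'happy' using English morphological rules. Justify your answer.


Apply superlative formation (consonant + y: change y to i, add -est): 'happy' -> 'happiest'.

happiest


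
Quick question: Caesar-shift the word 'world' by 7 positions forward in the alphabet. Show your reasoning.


Shift each letter by 7: w -> d, o -> v, r -> y, l -> s, d -> k. Result: 'dvysk'.

dvysk


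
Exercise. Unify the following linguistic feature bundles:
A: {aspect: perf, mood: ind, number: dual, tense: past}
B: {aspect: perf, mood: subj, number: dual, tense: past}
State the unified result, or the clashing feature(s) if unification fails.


Compare features:
aspect: A=perf vs B=perf -> unified: perf
mood: A=ind vs B=subj -> CLASH
number: A=dual vs B=dual -> unified: dual
tense: A=past vs B=past -> unified: past
Clash detected on feature 'mood' (ind vs subj); unification fails.

CLASH on 'mood' (ind vs subj)


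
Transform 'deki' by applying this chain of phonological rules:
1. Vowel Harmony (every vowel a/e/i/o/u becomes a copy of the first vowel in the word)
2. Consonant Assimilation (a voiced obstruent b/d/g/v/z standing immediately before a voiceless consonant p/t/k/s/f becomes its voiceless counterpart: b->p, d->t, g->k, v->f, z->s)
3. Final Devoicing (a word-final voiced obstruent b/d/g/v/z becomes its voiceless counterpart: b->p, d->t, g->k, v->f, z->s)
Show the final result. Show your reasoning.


Starting form: 'deki'
Rule 1: Vowel Harmony: all vowels become 'e' (matching first vowel). 'deki' -> 'deke'
Rule 2: Consonant Assimilation: no voiced obstruent (b/d/g/v/z) stands immediately before a voiceless consonant (p/t/k/s/f). No change.
Rule 3: Final Devoicing: the word ends in the vowel 'e', not a consonant. No change.
Final form: 'deke'

deke


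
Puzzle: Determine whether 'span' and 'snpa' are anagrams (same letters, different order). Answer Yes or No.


Sorted letters of 'span': 'anps'
Sorted letters of 'snpa': 'anps'
They match.

Yes


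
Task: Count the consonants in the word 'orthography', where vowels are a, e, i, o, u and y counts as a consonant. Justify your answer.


Consonants in 'orthography': r, t, h, g, r, p, h, y = 8 consonants.

8


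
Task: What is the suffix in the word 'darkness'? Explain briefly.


The word 'darkness' = 'dark' (root) + '-ness' (suffix). The suffix is '-ness'.

ness


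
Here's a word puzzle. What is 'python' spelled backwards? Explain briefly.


Reverse 'python' character by character: 'nohtyp'.

nohtyp


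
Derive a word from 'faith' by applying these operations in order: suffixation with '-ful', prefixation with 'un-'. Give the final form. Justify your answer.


Step 1: Add suffix '-ful' to 'faith' = 'faithful'
Step 2: Add prefix 'un-' to 'faithful' = 'unfaithful'

unfaithful


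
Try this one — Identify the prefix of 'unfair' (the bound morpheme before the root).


The word 'unfair' = 'un' (prefix) + 'fair' (root). The prefix is 'un'.

un


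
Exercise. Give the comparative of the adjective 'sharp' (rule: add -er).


Apply comparative formation (add -er): 'sharp' -> 'sharper'.

sharper


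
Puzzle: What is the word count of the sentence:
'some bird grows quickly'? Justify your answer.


Split into words: some | bird | grows | quickly = 4 words.

4


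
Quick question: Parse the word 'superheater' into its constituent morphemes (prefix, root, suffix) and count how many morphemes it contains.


Step 1: Identify prefix: 'super' (meaning: above)
Step 2: Identify root: 'heat'
Step 3: Identify suffix(es): 'er'
Decomposition: super- (prefix: above) + heat (root) + -er (suffix: one who)
Total morphemes: 3

3 morphemes (super- (prefix: above) + heat (root) + -er (suffix: one who))
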